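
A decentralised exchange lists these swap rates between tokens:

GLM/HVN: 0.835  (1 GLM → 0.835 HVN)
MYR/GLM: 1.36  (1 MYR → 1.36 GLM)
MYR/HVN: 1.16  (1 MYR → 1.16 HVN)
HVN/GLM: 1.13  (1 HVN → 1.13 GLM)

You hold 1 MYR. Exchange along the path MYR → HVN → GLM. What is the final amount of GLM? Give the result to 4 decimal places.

1 MYR × 1.16 = 1.16 HVN
1.16 HVN × 1.13 = 1.3108 GLM

1.3108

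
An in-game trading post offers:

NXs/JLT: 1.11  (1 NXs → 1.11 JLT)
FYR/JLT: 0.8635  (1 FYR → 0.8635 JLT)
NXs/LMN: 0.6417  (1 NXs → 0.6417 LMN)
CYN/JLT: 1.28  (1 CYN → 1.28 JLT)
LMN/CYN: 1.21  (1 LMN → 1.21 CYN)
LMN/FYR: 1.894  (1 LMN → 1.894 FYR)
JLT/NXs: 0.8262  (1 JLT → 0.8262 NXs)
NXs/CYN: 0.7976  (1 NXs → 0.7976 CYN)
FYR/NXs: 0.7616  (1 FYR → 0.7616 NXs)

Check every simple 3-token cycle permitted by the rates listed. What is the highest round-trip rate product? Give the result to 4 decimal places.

0.9256

FYR→NXs→LMN→FYR: 0.7616 × 0.6417 × 1.894 = 0.92563
JLT→NXs→CYN→JLT: 0.8262 × 0.7976 × 1.28 = 0.84349
Maximum is FYR→NXs→LMN→FYR at 0.9256; no arbitrage — every cycle loses value.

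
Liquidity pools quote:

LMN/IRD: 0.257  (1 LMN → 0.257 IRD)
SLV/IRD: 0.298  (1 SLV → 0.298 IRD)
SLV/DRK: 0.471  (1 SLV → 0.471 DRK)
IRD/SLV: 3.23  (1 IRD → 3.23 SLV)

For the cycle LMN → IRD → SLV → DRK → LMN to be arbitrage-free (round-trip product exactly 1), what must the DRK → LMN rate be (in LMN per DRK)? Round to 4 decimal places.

2.5577

Known legs of the cycle: 0.257 × 3.23 × 0.471 = 0.39098181
For no arbitrage the full-cycle product must be 1, so the missing rate is 1 / 0.39098181 ≈ 2.557664.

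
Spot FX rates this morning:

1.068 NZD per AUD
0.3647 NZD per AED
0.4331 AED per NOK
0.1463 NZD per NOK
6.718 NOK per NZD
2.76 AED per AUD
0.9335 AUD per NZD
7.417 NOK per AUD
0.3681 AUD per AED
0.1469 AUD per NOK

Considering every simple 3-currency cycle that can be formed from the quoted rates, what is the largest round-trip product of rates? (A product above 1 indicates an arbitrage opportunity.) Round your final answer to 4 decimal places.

1.1824

NOK→AED→AUD→NOK: 0.4331 × 0.3681 × 7.417 = 1.18245
NOK→AED→NZD→NOK: 0.4331 × 0.3647 × 6.718 = 1.06112
NOK→AUD→NZD→NOK: 0.1469 × 1.068 × 6.718 = 1.05398
NOK→NZD→AUD→NOK: 0.1463 × 0.9335 × 7.417 = 1.01295
AUD→AED→NZD→AUD: 2.76 × 0.3647 × 0.9335 = 0.93963
Maximum is NOK→AED→AUD→NOK at 1.1824; arbitrage exists.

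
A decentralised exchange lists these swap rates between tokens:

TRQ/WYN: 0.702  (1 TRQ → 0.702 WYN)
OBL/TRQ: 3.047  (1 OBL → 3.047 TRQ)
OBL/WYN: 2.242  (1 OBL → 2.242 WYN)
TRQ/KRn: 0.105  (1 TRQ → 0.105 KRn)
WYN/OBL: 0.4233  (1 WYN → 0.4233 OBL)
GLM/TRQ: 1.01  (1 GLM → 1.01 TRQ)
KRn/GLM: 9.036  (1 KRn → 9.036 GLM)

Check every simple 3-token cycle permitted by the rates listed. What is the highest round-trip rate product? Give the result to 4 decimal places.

GLM→TRQ→KRn→GLM: 1.01 × 0.105 × 9.036 = 0.95827
WYN→OBL→TRQ→WYN: 0.4233 × 3.047 × 0.702 = 0.90544
Maximum is GLM→TRQ→KRn→GLM at 0.9583; no arbitrage — every cycle loses value.

0.9583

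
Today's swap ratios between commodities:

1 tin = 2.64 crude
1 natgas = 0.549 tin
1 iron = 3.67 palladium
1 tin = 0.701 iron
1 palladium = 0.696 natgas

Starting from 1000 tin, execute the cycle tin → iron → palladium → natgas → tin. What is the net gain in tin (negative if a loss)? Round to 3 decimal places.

-16.973

1000 tin × 0.701 = 701 iron
701 iron × 3.67 = 2572.67 palladium
2572.67 palladium × 0.696 = 1790.57832 natgas
1790.57832 natgas × 0.549 = 983.02749768 tin
Net change: 983.02749768 − 1000 = -16.97250232 tin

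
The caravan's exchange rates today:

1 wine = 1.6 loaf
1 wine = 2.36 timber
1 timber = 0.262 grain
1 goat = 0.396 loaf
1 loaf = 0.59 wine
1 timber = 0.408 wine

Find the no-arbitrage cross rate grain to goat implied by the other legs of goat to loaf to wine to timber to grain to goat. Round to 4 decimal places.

6.9221

Known legs of the cycle: 0.396 × 0.59 × 2.36 × 0.262 = 0.1444642848
For no arbitrage the full-cycle product must be 1, so the missing rate is 1 / 0.1444642848 ≈ 6.922126.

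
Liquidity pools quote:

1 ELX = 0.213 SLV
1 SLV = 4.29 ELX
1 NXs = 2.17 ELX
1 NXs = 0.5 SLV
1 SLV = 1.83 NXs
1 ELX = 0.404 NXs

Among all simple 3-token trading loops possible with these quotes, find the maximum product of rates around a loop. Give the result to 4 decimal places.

0.8666

ELX→NXs→SLV→ELX: 0.404 × 0.5 × 4.29 = 0.86658
ELX→SLV→NXs→ELX: 0.213 × 1.83 × 2.17 = 0.84584
Maximum is ELX→NXs→SLV→ELX at 0.8666; no arbitrage — every cycle loses value.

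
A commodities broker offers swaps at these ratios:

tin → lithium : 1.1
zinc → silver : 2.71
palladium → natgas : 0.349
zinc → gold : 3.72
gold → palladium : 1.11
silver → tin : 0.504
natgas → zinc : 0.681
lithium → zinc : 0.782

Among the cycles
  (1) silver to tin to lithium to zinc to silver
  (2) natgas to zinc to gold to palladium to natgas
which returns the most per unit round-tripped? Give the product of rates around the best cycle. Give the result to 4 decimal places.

(1) 0.504 × 1.1 × 0.782 × 2.71 = 1.17490
(2) 0.681 × 3.72 × 1.11 × 0.349 = 0.98138
Highest is cycle (1) at 1.1749 (>1, arbitrage).

1.1749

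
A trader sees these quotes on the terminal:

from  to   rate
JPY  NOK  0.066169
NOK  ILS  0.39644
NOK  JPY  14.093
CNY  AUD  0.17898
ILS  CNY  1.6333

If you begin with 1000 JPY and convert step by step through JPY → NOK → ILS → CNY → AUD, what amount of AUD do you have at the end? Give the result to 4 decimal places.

7.6684

1000 JPY × 0.066169 = 66.169 NOK
66.169 NOK × 0.39644 = 26.23203836 ILS
26.23203836 ILS × 1.6333 = 42.844788253388 CNY
42.844788253388 CNY × 0.17898 = 7.66836020159138424 AUD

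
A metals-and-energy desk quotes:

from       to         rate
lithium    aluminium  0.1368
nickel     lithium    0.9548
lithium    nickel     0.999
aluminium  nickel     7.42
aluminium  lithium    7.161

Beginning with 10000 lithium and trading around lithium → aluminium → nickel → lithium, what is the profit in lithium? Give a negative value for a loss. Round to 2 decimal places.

-308.25

10000 lithium × 0.1368 = 1368 aluminium
1368 aluminium × 7.42 = 10150.56 nickel
10150.56 nickel × 0.9548 = 9691.754688 lithium
Net change: 9691.754688 − 10000 = -308.245312 lithium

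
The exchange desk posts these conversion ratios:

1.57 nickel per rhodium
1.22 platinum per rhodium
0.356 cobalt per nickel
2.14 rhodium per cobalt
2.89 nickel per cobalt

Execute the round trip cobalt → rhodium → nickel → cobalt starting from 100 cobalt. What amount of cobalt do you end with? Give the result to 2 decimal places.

119.61

100 cobalt × 2.14 = 214 rhodium
214 rhodium × 1.57 = 335.98 nickel
335.98 nickel × 0.356 = 119.60888 cobalt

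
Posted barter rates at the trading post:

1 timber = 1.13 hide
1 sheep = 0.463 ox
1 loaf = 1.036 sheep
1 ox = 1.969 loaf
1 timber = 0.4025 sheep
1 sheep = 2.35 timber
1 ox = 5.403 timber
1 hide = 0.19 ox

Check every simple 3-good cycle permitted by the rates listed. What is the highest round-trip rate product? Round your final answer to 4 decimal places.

1.1600

timber→hide→ox→timber: 1.13 × 0.19 × 5.403 = 1.16002
timber→sheep→ox→timber: 0.4025 × 0.463 × 5.403 = 1.00689
loaf→sheep→ox→loaf: 1.036 × 0.463 × 1.969 = 0.94447
Maximum is timber→hide→ox→timber at 1.1600; arbitrage exists.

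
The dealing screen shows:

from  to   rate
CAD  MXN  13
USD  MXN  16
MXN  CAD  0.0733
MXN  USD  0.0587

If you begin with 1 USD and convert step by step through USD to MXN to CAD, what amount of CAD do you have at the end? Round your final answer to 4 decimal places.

1.1728

1 USD × 16 = 16 MXN
16 MXN × 0.0733 = 1.1728 CAD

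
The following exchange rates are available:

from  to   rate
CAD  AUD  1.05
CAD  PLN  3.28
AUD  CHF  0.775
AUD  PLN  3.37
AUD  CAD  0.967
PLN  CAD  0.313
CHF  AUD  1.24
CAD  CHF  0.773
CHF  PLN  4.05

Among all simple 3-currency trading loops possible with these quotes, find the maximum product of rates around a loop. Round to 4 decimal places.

1.1076

AUD→PLN→CAD→AUD: 3.37 × 0.313 × 1.05 = 1.10755
CHF→PLN→CAD→CHF: 4.05 × 0.313 × 0.773 = 0.97989
AUD→CAD→CHF→AUD: 0.967 × 0.773 × 1.24 = 0.92689
Maximum is AUD→PLN→CAD→AUD at 1.1076; arbitrage exists.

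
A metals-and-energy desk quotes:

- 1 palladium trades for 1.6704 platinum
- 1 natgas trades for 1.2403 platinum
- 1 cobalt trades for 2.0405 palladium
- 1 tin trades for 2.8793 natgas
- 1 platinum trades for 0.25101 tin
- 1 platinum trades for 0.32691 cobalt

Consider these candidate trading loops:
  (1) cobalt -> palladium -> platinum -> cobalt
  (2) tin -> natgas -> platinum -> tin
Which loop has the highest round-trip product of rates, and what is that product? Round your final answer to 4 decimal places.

1.1143

(1) 2.0405 × 1.6704 × 0.32691 = 1.11426
(2) 2.8793 × 1.2403 × 0.25101 = 0.89641
Highest is cycle (1) at 1.1143 (>1, arbitrage).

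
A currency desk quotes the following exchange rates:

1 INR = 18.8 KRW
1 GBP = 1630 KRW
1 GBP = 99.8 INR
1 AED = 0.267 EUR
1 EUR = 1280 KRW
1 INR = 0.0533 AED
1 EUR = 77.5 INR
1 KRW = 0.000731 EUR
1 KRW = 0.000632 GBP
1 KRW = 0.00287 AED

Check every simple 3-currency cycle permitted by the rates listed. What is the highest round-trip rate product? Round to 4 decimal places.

KRW→GBP→INR→KRW: 0.000632 × 99.8 × 18.8 = 1.18578
AED→EUR→INR→AED: 0.267 × 77.5 × 0.0533 = 1.10291
KRW→EUR→INR→KRW: 0.000731 × 77.5 × 18.8 = 1.06507
AED→EUR→KRW→AED: 0.267 × 1280 × 0.00287 = 0.98085
Maximum is KRW→GBP→INR→KRW at 1.1858; arbitrage exists.

1.1858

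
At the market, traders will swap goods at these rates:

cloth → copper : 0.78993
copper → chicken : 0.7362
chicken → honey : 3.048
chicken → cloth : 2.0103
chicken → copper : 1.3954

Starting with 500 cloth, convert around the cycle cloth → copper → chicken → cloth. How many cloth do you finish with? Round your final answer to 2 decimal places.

584.54

500 cloth × 0.78993 = 394.965 copper
394.965 copper × 0.7362 = 290.773233 chicken
290.773233 chicken × 2.0103 = 584.5414302999 cloth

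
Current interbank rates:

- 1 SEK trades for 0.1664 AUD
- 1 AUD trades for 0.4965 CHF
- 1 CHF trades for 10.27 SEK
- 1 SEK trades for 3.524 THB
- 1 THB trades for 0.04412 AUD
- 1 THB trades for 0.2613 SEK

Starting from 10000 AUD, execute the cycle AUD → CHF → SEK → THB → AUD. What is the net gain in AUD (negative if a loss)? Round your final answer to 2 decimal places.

10000 AUD × 0.4965 = 4965 CHF
4965 CHF × 10.27 = 50990.55 SEK
50990.55 SEK × 3.524 = 179690.6982 THB
179690.6982 THB × 0.04412 = 7927.953604584 AUD
Net change: 7927.953604584 − 10000 = -2072.046395416 AUD

-2072.05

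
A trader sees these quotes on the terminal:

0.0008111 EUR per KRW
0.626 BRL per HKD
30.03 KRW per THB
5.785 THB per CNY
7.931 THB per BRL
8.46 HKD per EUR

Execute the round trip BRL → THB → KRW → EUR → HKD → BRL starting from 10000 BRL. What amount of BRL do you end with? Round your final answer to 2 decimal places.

10230.63

10000 BRL × 7.931 = 79310 THB
79310 THB × 30.03 = 2381679.3 KRW
2381679.3 KRW × 0.0008111 = 1931.78008023 EUR
1931.78008023 EUR × 8.46 = 16342.8594787458 HKD
16342.8594787458 HKD × 0.626 = 10230.6300336948708 BRL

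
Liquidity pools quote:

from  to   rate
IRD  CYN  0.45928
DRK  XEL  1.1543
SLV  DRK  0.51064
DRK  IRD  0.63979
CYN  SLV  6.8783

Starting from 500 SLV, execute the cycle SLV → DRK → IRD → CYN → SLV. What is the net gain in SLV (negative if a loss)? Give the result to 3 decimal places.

16.037

500 SLV × 0.51064 = 255.32 DRK
255.32 DRK × 0.63979 = 163.3511828 IRD
163.3511828 IRD × 0.45928 = 75.023931236384 CYN
75.023931236384 CYN × 6.8783 = 516.0371062232200672 SLV
Net change: 516.0371062232200672 − 500 = 16.0371062232200672 SLV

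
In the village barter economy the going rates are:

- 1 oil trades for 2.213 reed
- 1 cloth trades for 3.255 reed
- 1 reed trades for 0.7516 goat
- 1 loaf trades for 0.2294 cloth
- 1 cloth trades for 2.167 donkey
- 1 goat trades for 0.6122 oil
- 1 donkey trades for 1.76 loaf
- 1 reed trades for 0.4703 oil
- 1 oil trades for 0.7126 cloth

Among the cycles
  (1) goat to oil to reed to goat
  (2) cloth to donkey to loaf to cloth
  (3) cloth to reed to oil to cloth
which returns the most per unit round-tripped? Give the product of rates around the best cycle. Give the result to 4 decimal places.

(1) 0.6122 × 2.213 × 0.7516 = 1.01827
(2) 2.167 × 1.76 × 0.2294 = 0.87491
(3) 3.255 × 0.4703 × 0.7126 = 1.09087
Highest is cycle (3) at 1.0909 (>1, arbitrage).

1.0909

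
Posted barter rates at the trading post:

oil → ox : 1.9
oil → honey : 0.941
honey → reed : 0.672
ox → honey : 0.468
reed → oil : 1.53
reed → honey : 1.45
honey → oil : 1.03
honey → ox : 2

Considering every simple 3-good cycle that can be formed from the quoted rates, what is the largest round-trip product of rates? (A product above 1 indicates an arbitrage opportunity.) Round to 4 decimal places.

honey→reed→oil→honey: 0.672 × 1.53 × 0.941 = 0.96750
honey→oil→ox→honey: 1.03 × 1.9 × 0.468 = 0.91588
Maximum is honey→reed→oil→honey at 0.9675; no arbitrage — every cycle loses value.

0.9675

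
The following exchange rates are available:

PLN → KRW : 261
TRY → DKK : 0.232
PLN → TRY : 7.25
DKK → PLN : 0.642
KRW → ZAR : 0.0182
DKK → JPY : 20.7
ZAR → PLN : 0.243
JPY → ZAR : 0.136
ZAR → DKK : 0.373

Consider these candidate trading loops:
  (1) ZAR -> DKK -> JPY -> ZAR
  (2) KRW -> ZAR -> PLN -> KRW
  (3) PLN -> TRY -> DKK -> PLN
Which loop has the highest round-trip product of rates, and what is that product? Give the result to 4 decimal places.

(1) 0.373 × 20.7 × 0.136 = 1.05007
(2) 0.0182 × 0.243 × 261 = 1.15430
(3) 7.25 × 0.232 × 0.642 = 1.07984
Highest is cycle (2) at 1.1543 (>1, arbitrage).

1.1543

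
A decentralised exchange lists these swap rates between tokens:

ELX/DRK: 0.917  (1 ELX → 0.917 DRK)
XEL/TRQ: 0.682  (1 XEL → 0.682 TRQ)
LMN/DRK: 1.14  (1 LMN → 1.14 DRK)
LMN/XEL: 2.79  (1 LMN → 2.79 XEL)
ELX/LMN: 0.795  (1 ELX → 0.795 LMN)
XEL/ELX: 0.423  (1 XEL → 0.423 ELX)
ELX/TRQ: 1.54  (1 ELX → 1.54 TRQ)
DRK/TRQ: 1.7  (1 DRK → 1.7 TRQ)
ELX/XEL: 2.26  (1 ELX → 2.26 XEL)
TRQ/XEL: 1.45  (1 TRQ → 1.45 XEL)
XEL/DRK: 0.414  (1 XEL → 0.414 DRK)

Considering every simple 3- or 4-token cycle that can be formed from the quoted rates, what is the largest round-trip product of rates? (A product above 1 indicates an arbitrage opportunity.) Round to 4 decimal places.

TRQ→XEL→DRK→TRQ: 1.45 × 0.414 × 1.7 = 1.02051
TRQ→XEL→ELX→DRK→TRQ: 1.45 × 0.423 × 0.917 × 1.7 = 0.95615
TRQ→XEL→ELX→TRQ: 1.45 × 0.423 × 1.54 = 0.94456
LMN→XEL→ELX→LMN: 2.79 × 0.423 × 0.795 = 0.93824
Maximum is TRQ→XEL→DRK→TRQ at 1.0205; arbitrage exists.

1.0205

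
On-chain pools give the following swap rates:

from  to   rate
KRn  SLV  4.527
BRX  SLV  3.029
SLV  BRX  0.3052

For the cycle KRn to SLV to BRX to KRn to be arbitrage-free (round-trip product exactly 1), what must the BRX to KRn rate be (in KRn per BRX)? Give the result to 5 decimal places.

0.72378

Known legs of the cycle: 4.527 × 0.3052 = 1.3816404
For no arbitrage the full-cycle product must be 1, so the missing rate is 1 / 1.3816404 ≈ 0.7237773.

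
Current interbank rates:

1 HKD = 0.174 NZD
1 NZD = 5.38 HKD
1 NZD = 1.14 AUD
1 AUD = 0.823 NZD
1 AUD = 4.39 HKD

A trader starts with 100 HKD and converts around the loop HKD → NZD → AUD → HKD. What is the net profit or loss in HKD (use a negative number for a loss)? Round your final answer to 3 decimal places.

-12.920

100 HKD × 0.174 = 17.4 NZD
17.4 NZD × 1.14 = 19.836 AUD
19.836 AUD × 4.39 = 87.08004 HKD
Net change: 87.08004 − 100 = -12.91996 HKD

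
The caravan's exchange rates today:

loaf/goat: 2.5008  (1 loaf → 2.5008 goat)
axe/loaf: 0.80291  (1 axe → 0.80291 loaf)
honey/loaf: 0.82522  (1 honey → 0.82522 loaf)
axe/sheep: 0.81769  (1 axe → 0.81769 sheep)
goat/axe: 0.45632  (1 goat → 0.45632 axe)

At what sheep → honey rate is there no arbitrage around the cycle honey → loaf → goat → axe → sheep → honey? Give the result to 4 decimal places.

1.2987

Known legs of the cycle: 0.82522 × 2.5008 × 0.45632 × 0.81769 = 0.7700286713145489408
For no arbitrage the full-cycle product must be 1, so the missing rate is 1 / 0.7700286713145489408 ≈ 1.298653.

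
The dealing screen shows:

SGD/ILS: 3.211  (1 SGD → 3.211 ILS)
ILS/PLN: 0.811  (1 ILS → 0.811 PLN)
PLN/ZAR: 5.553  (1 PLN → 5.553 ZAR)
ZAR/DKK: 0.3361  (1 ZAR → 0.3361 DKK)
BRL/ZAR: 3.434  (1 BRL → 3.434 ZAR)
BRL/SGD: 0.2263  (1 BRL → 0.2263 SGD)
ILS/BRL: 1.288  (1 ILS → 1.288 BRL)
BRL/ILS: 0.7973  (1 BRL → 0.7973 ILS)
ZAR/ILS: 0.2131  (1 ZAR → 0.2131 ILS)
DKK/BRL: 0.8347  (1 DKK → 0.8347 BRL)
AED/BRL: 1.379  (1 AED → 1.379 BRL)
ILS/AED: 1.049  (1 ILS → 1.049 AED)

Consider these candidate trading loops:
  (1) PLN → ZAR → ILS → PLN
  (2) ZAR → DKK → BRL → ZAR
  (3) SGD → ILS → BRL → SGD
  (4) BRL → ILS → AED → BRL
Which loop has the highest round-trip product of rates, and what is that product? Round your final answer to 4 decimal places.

(1) 5.553 × 0.2131 × 0.811 = 0.95969
(2) 0.3361 × 0.8347 × 3.434 = 0.96338
(3) 3.211 × 1.288 × 0.2263 = 0.93592
(4) 0.7973 × 1.049 × 1.379 = 1.15335
Highest is cycle (4) at 1.1534 (>1, arbitrage).

1.1534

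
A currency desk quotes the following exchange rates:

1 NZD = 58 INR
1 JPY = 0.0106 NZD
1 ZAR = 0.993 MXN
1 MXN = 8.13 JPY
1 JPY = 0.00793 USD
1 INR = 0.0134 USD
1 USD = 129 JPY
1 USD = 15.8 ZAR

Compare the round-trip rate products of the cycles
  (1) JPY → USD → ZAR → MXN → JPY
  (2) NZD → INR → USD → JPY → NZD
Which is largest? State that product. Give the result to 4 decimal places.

1.0627

(1) 0.00793 × 15.8 × 0.993 × 8.13 = 1.01151
(2) 58 × 0.0134 × 129 × 0.0106 = 1.06274
Highest is cycle (2) at 1.0627 (>1, arbitrage).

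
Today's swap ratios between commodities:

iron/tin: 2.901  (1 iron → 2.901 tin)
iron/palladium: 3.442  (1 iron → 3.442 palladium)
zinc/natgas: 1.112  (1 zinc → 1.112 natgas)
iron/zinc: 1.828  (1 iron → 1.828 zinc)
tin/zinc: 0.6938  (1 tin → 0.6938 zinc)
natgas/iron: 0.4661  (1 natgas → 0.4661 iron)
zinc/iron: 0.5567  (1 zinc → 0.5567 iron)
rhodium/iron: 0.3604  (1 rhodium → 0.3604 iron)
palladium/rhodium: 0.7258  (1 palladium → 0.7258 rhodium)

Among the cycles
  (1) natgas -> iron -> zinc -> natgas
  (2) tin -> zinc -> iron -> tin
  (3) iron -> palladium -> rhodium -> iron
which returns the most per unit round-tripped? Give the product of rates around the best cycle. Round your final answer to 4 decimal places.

1.1205

(1) 0.4661 × 1.828 × 1.112 = 0.94746
(2) 0.6938 × 0.5567 × 2.901 = 1.12048
(3) 3.442 × 0.7258 × 0.3604 = 0.90035
Highest is cycle (2) at 1.1205 (>1, arbitrage).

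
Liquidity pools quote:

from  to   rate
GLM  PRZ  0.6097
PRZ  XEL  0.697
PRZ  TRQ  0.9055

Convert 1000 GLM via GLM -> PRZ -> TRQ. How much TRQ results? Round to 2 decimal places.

1000 GLM × 0.6097 = 609.7 PRZ
609.7 PRZ × 0.9055 = 552.08335 TRQ

552.08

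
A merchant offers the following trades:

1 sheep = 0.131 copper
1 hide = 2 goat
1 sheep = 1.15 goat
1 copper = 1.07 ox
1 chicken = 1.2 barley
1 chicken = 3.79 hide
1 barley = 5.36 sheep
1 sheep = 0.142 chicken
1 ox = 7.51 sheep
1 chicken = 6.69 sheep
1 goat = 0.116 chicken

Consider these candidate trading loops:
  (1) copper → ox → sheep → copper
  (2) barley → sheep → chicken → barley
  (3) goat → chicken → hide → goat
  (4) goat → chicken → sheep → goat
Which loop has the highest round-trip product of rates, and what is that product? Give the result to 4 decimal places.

1.0527

(1) 1.07 × 7.51 × 0.131 = 1.05268
(2) 5.36 × 0.142 × 1.2 = 0.91334
(3) 0.116 × 3.79 × 2 = 0.87928
(4) 0.116 × 6.69 × 1.15 = 0.89245
Highest is cycle (1) at 1.0527 (>1, arbitrage).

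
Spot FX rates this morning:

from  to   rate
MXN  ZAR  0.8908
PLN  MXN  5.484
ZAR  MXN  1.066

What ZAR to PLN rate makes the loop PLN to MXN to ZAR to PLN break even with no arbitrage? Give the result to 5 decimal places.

0.20470

Known legs of the cycle: 5.484 × 0.8908 = 4.8851472
For no arbitrage the full-cycle product must be 1, so the missing rate is 1 / 4.8851472 ≈ 0.2047021.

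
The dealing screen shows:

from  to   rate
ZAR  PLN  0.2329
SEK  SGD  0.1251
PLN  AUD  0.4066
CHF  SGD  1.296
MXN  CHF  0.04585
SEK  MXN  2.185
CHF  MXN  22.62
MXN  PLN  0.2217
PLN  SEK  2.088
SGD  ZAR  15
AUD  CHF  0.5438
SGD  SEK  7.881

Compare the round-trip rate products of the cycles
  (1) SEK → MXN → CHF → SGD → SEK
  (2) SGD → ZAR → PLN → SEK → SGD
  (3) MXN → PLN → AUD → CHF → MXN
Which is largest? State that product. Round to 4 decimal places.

(1) 2.185 × 0.04585 × 1.296 × 7.881 = 1.02324
(2) 15 × 0.2329 × 2.088 × 0.1251 = 0.91253
(3) 0.2217 × 0.4066 × 0.5438 × 22.62 = 1.10883
Highest is cycle (3) at 1.1088 (>1, arbitrage).

1.1088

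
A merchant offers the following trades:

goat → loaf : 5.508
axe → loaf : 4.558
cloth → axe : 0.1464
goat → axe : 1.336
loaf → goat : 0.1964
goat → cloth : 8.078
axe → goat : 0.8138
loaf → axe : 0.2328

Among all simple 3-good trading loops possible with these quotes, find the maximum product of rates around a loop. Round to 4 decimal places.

1.1960

axe→loaf→goat→axe: 4.558 × 0.1964 × 1.336 = 1.19598
axe→goat→loaf→axe: 0.8138 × 5.508 × 0.2328 = 1.04351
axe→goat→cloth→axe: 0.8138 × 8.078 × 0.1464 = 0.96242
Maximum is axe→loaf→goat→axe at 1.1960; arbitrage exists.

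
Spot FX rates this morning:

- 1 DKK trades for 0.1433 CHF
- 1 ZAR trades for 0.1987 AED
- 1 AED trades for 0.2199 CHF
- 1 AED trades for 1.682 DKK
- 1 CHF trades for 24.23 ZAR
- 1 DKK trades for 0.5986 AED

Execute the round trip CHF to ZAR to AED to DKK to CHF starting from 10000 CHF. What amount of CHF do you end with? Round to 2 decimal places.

10000 CHF × 24.23 = 242300 ZAR
242300 ZAR × 0.1987 = 48145.01 AED
48145.01 AED × 1.682 = 80979.90682 DKK
80979.90682 DKK × 0.1433 = 11604.420647306 CHF

11604.42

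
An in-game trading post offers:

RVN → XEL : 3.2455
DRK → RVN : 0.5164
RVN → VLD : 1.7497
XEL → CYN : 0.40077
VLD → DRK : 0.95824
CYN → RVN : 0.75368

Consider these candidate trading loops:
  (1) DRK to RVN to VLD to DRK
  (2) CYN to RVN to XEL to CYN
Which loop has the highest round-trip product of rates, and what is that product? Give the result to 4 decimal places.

0.9803

(1) 0.5164 × 1.7497 × 0.95824 = 0.86581
(2) 0.75368 × 3.2455 × 0.40077 = 0.98031
Highest is cycle (2) at 0.9803 (≤1, no arbitrage).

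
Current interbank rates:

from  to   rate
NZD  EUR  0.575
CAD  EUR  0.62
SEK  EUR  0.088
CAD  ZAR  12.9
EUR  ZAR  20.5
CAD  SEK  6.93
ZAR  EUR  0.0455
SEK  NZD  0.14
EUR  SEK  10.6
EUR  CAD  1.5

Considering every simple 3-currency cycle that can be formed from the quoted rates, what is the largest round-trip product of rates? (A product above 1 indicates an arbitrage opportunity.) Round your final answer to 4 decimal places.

SEK→EUR→CAD→SEK: 0.088 × 1.5 × 6.93 = 0.91476
ZAR→EUR→CAD→ZAR: 0.0455 × 1.5 × 12.9 = 0.88043
SEK→NZD→EUR→SEK: 0.14 × 0.575 × 10.6 = 0.85330
Maximum is SEK→EUR→CAD→SEK at 0.9148; no arbitrage — every cycle loses value.

0.9148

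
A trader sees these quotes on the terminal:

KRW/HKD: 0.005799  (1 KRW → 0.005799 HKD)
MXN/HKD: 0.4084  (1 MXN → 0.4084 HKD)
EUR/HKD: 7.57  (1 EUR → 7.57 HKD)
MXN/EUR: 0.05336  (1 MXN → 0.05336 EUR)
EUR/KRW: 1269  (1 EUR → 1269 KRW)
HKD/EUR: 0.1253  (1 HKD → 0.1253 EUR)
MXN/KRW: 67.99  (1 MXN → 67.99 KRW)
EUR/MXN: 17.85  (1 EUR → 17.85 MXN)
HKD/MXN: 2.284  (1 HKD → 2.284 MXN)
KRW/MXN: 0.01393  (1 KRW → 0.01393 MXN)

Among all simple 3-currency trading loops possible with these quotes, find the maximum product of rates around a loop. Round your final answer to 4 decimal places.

MXN→EUR→KRW→MXN: 0.05336 × 1269 × 0.01393 = 0.94325
MXN→EUR→HKD→MXN: 0.05336 × 7.57 × 2.284 = 0.92259
KRW→HKD→EUR→KRW: 0.005799 × 0.1253 × 1269 = 0.92207
MXN→HKD→EUR→MXN: 0.4084 × 0.1253 × 17.85 = 0.91343
MXN→KRW→HKD→MXN: 67.99 × 0.005799 × 2.284 = 0.90052
Maximum is MXN→EUR→KRW→MXN at 0.9433; no arbitrage — every cycle loses value.

0.9433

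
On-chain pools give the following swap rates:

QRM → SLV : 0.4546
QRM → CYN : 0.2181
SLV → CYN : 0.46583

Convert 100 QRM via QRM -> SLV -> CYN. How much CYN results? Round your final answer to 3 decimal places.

21.177

100 QRM × 0.4546 = 45.46 SLV
45.46 SLV × 0.46583 = 21.1766318 CYN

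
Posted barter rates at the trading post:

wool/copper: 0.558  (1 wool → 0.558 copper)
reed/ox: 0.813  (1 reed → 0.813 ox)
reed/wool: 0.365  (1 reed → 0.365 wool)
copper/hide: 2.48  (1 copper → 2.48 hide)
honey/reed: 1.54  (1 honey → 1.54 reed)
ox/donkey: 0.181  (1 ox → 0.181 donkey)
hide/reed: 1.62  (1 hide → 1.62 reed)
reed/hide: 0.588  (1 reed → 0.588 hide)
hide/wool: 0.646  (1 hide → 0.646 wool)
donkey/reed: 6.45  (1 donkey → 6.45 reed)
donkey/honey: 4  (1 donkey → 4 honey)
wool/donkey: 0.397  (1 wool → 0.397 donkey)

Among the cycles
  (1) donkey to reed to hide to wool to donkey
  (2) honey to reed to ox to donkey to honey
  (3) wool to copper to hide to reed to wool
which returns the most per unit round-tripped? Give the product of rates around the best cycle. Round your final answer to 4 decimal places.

(1) 6.45 × 0.588 × 0.646 × 0.397 = 0.97266
(2) 1.54 × 0.813 × 0.181 × 4 = 0.90646
(3) 0.558 × 2.48 × 1.62 × 0.365 = 0.81826
Highest is cycle (1) at 0.9727 (≤1, no arbitrage).

0.9727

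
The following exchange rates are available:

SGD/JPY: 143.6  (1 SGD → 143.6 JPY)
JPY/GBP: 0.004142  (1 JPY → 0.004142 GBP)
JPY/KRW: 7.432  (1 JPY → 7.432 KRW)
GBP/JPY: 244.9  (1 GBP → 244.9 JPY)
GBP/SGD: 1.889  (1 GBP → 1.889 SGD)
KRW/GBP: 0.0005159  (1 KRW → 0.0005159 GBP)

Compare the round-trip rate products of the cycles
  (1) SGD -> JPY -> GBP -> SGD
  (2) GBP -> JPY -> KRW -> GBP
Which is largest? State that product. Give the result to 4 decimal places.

(1) 143.6 × 0.004142 × 1.889 = 1.12356
(2) 244.9 × 7.432 × 0.0005159 = 0.93899
Highest is cycle (1) at 1.1236 (>1, arbitrage).

1.1236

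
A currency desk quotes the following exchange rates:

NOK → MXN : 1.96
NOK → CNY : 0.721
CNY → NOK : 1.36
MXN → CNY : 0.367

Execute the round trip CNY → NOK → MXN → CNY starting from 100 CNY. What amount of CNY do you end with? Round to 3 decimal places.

97.828

100 CNY × 1.36 = 136 NOK
136 NOK × 1.96 = 266.56 MXN
266.56 MXN × 0.367 = 97.82752 CNY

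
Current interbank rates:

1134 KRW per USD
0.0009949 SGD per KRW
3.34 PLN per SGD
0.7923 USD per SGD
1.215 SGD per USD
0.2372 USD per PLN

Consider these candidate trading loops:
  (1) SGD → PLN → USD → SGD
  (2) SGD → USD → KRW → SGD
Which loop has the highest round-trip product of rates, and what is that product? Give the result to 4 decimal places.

0.9626

(1) 3.34 × 0.2372 × 1.215 = 0.96258
(2) 0.7923 × 1134 × 0.0009949 = 0.89389
Highest is cycle (1) at 0.9626 (≤1, no arbitrage).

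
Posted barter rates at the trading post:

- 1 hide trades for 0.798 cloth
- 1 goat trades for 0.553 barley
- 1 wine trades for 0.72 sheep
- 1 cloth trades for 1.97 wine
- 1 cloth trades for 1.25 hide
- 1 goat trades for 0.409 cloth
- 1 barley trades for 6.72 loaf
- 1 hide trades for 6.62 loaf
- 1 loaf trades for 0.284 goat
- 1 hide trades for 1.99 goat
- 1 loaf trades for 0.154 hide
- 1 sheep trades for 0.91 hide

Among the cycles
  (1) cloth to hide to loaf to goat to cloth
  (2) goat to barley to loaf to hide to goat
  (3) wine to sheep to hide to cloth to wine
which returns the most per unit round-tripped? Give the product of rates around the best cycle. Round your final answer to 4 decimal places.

(1) 1.25 × 6.62 × 0.284 × 0.409 = 0.96119
(2) 0.553 × 6.72 × 0.154 × 1.99 = 1.13885
(3) 0.72 × 0.91 × 0.798 × 1.97 = 1.03001
Highest is cycle (2) at 1.1389 (>1, arbitrage).

1.1389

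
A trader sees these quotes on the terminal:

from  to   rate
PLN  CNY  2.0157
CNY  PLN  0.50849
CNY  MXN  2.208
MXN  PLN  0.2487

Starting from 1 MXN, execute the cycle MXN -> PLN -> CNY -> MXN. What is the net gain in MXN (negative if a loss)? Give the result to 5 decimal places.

0.10688

1 MXN × 0.2487 = 0.2487 PLN
0.2487 PLN × 2.0157 = 0.50130459 CNY
0.50130459 CNY × 2.208 = 1.10688053472 MXN
Net change: 1.10688053472 − 1 = 0.10688053472 MXN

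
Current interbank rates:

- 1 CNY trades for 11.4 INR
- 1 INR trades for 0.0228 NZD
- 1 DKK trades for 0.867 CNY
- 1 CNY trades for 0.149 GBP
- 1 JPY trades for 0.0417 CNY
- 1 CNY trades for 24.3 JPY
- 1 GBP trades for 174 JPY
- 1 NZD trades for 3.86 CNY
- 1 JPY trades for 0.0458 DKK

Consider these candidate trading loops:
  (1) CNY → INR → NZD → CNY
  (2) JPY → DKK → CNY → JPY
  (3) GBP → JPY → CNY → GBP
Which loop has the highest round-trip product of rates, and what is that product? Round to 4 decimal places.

(1) 11.4 × 0.0228 × 3.86 = 1.00329
(2) 0.0458 × 0.867 × 24.3 = 0.96492
(3) 174 × 0.0417 × 0.149 = 1.08111
Highest is cycle (3) at 1.0811 (>1, arbitrage).

1.0811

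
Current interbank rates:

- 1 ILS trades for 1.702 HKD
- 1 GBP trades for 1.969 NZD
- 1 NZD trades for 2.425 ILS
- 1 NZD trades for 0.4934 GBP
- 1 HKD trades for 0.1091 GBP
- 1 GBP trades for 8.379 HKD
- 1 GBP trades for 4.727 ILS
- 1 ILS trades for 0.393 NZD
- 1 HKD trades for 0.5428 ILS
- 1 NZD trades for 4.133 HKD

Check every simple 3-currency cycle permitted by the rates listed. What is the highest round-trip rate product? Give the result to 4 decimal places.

GBP→ILS→NZD→GBP: 4.727 × 0.393 × 0.4934 = 0.91659
GBP→NZD→HKD→GBP: 1.969 × 4.133 × 0.1091 = 0.88784
ILS→NZD→HKD→ILS: 0.393 × 4.133 × 0.5428 = 0.88165
GBP→ILS→HKD→GBP: 4.727 × 1.702 × 0.1091 = 0.87775
Maximum is GBP→ILS→NZD→GBP at 0.9166; no arbitrage — every cycle loses value.

0.9166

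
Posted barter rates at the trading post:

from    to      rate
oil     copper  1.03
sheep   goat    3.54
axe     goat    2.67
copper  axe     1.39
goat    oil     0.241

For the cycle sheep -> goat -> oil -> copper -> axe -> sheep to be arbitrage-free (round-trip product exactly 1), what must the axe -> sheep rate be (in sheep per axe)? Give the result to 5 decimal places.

0.81871

Known legs of the cycle: 3.54 × 0.241 × 1.03 × 1.39 = 1.221440538
For no arbitrage the full-cycle product must be 1, so the missing rate is 1 / 1.221440538 ≈ 0.8187054.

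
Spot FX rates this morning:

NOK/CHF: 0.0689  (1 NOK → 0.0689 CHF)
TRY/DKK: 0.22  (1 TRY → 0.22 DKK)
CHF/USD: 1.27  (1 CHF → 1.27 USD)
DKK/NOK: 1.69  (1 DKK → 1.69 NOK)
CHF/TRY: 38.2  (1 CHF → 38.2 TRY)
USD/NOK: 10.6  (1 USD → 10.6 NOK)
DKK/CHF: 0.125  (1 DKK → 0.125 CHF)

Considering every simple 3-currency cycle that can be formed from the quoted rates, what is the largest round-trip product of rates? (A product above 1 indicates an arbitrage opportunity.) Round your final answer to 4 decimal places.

1.0505

DKK→CHF→TRY→DKK: 0.125 × 38.2 × 0.22 = 1.05050
NOK→CHF→USD→NOK: 0.0689 × 1.27 × 10.6 = 0.92753
Maximum is DKK→CHF→TRY→DKK at 1.0505; arbitrage exists.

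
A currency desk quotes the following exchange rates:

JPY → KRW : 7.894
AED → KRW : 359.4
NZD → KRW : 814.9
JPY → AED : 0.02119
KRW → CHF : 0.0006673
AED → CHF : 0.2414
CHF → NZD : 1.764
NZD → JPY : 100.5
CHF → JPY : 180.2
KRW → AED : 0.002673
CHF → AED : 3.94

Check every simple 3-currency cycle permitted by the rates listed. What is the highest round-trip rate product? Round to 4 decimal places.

0.9592

NZD→KRW→CHF→NZD: 814.9 × 0.0006673 × 1.764 = 0.95923
JPY→KRW→CHF→JPY: 7.894 × 0.0006673 × 180.2 = 0.94923
CHF→AED→KRW→CHF: 3.94 × 359.4 × 0.0006673 = 0.94492
JPY→AED→CHF→JPY: 0.02119 × 0.2414 × 180.2 = 0.92177
Maximum is NZD→KRW→CHF→NZD at 0.9592; no arbitrage — every cycle loses value.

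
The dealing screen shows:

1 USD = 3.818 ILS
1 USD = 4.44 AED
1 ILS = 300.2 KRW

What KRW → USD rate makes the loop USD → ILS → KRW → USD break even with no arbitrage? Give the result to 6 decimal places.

Known legs of the cycle: 3.818 × 300.2 = 1146.1636
For no arbitrage the full-cycle product must be 1, so the missing rate is 1 / 1146.1636 ≈ 0.00087248.

0.000872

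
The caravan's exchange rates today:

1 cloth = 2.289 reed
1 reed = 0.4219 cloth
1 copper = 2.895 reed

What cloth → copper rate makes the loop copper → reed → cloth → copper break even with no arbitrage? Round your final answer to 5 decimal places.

0.81873

Known legs of the cycle: 2.895 × 0.4219 = 1.2214005
For no arbitrage the full-cycle product must be 1, so the missing rate is 1 / 1.2214005 ≈ 0.8187323.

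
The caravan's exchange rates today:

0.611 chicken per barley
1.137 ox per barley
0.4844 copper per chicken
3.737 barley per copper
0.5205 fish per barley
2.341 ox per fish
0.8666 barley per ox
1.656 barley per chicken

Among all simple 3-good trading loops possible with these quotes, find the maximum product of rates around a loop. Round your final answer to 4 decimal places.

1.1060

copper→barley→chicken→copper: 3.737 × 0.611 × 0.4844 = 1.10603
barley→fish→ox→barley: 0.5205 × 2.341 × 0.8666 = 1.05594
Maximum is copper→barley→chicken→copper at 1.1060; arbitrage exists.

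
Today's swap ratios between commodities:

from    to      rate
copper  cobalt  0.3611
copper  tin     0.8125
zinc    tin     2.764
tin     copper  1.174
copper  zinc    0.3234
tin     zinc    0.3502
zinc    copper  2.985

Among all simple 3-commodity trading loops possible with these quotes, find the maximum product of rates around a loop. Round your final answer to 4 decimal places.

copper→zinc→tin→copper: 0.3234 × 2.764 × 1.174 = 1.04941
copper→tin→zinc→copper: 0.8125 × 0.3502 × 2.985 = 0.84934
Maximum is copper→zinc→tin→copper at 1.0494; arbitrage exists.

1.0494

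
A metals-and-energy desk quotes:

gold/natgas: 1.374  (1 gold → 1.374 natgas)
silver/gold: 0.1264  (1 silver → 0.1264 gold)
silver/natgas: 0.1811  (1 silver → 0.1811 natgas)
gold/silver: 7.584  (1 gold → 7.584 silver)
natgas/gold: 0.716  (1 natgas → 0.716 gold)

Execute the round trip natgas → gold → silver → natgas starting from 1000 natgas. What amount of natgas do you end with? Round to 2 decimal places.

1000 natgas × 0.716 = 716 gold
716 gold × 7.584 = 5430.144 silver
5430.144 silver × 0.1811 = 983.3990784 natgas

983.40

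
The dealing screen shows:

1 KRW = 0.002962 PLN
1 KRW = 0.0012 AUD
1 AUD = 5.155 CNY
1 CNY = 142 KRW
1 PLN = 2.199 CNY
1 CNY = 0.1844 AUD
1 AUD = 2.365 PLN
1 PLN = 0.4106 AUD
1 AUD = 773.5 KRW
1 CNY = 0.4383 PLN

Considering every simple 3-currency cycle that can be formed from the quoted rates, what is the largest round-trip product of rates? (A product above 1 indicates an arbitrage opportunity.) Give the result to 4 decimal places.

CNY→AUD→PLN→CNY: 0.1844 × 2.365 × 2.199 = 0.95900
KRW→PLN→AUD→KRW: 0.002962 × 0.4106 × 773.5 = 0.94073
CNY→PLN→AUD→CNY: 0.4383 × 0.4106 × 5.155 = 0.92772
KRW→PLN→CNY→KRW: 0.002962 × 2.199 × 142 = 0.92491
KRW→AUD→CNY→KRW: 0.0012 × 5.155 × 142 = 0.87841
Maximum is CNY→AUD→PLN→CNY at 0.9590; no arbitrage — every cycle loses value.

0.9590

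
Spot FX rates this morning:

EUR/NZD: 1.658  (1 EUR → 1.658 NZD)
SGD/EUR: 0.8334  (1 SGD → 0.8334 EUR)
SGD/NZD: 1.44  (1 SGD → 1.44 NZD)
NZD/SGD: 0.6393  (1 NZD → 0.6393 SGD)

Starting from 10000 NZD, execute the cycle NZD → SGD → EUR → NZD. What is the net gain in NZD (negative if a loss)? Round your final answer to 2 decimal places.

10000 NZD × 0.6393 = 6393 SGD
6393 SGD × 0.8334 = 5327.9262 EUR
5327.9262 EUR × 1.658 = 8833.7016396 NZD
Net change: 8833.7016396 − 10000 = -1166.2983604 NZD

-1166.30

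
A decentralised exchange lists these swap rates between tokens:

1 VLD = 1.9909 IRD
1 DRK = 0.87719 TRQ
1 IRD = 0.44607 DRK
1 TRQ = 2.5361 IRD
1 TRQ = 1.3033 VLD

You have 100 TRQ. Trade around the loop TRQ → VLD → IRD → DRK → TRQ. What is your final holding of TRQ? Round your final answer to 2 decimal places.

101.53

100 TRQ × 1.3033 = 130.33 VLD
130.33 VLD × 1.9909 = 259.473997 IRD
259.473997 IRD × 0.44607 = 115.74356584179 DRK
115.74356584179 DRK × 0.87719 = 101.5290985207597701 TRQ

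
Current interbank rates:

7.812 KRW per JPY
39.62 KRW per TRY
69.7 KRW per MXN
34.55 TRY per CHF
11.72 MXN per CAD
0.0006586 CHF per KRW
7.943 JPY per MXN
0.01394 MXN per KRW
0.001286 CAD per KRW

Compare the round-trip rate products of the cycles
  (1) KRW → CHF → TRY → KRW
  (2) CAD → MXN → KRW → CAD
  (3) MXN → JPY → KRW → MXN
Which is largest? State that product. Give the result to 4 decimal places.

(1) 0.0006586 × 34.55 × 39.62 = 0.90154
(2) 11.72 × 69.7 × 0.001286 = 1.05051
(3) 7.943 × 7.812 × 0.01394 = 0.86499
Highest is cycle (2) at 1.0505 (>1, arbitrage).

1.0505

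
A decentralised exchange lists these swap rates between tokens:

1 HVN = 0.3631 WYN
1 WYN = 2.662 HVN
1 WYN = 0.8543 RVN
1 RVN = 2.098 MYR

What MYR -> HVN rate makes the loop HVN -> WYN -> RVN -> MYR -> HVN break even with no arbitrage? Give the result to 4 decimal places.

1.5366

Known legs of the cycle: 0.3631 × 0.8543 × 2.098 = 0.65079190034
For no arbitrage the full-cycle product must be 1, so the missing rate is 1 / 0.65079190034 ≈ 1.536589.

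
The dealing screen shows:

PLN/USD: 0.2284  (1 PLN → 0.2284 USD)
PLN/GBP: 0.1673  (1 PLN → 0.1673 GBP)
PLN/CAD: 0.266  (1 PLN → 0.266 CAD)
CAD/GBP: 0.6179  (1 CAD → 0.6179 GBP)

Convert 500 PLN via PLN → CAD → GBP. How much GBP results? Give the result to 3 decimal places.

500 PLN × 0.266 = 133 CAD
133 CAD × 0.6179 = 82.1807 GBP

82.181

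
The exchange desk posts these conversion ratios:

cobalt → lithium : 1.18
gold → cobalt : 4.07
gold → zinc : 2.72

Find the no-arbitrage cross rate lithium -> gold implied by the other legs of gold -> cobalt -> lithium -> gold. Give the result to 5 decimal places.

Known legs of the cycle: 4.07 × 1.18 = 4.8026
For no arbitrage the full-cycle product must be 1, so the missing rate is 1 / 4.8026 ≈ 0.2082205.

0.20822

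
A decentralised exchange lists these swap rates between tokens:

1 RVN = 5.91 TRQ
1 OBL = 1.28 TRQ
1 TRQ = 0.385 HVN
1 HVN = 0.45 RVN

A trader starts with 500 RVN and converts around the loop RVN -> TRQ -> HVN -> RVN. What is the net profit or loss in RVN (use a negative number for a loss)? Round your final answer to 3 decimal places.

11.954

500 RVN × 5.91 = 2955 TRQ
2955 TRQ × 0.385 = 1137.675 HVN
1137.675 HVN × 0.45 = 511.95375 RVN
Net change: 511.95375 − 500 = 11.95375 RVN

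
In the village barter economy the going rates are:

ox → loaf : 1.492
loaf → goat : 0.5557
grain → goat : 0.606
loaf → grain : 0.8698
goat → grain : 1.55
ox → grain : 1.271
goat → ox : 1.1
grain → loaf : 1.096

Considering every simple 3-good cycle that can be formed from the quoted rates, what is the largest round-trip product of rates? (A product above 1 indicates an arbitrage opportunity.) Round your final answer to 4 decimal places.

goat→grain→loaf→goat: 1.55 × 1.096 × 0.5557 = 0.94402
goat→ox→loaf→goat: 1.1 × 1.492 × 0.5557 = 0.91201
goat→ox→grain→goat: 1.1 × 1.271 × 0.606 = 0.84725
Maximum is goat→grain→loaf→goat at 0.9440; no arbitrage — every cycle loses value.

0.9440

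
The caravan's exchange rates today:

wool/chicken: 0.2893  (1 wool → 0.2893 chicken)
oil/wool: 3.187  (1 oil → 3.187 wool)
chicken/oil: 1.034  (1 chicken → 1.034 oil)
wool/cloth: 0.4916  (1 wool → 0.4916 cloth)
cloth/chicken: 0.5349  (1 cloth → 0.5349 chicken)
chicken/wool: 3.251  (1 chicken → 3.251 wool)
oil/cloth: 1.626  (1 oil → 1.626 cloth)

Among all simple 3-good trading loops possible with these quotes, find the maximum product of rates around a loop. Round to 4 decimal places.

0.9533

chicken→oil→wool→chicken: 1.034 × 3.187 × 0.2893 = 0.95335
chicken→oil→cloth→chicken: 1.034 × 1.626 × 0.5349 = 0.89932
chicken→wool→cloth→chicken: 3.251 × 0.4916 × 0.5349 = 0.85487
Maximum is chicken→oil→wool→chicken at 0.9533; no arbitrage — every cycle loses value.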